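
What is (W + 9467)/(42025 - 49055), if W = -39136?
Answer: 29669/7030 ≈ 4.2203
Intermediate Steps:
(W + 9467)/(42025 - 49055) = (-39136 + 9467)/(42025 - 49055) = -29669/(-7030) = -29669*(-1/7030) = 29669/7030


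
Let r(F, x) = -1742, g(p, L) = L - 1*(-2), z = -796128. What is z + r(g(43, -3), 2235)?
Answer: -797870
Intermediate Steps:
g(p, L) = 2 + L (g(p, L) = L + 2 = 2 + L)
z + r(g(43, -3), 2235) = -796128 - 1742 = -797870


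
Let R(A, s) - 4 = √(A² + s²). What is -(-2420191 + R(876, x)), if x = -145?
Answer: 2420187 - √788401 ≈ 2.4193e+6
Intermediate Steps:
R(A, s) = 4 + √(A² + s²)
-(-2420191 + R(876, x)) = -(-2420191 + (4 + √(876² + (-145)²))) = -(-2420191 + (4 + √(767376 + 21025))) = -(-2420191 + (4 + √788401)) = -(-2420187 + √788401) = 2420187 - √788401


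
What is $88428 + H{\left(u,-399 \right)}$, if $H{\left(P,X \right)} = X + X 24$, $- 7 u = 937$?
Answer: $78453$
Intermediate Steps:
$u = - \frac{937}{7}$ ($u = \left(- \frac{1}{7}\right) 937 = - \frac{937}{7} \approx -133.86$)
$H{\left(P,X \right)} = 25 X$ ($H{\left(P,X \right)} = X + 24 X = 25 X$)
$88428 + H{\left(u,-399 \right)} = 88428 + 25 \left(-399\right) = 88428 - 9975 = 78453$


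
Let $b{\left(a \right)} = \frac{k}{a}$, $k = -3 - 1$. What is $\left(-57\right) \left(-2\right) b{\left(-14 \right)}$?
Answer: $\frac{228}{7} \approx 32.571$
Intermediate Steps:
$k = -4$
$b{\left(a \right)} = - \frac{4}{a}$
$\left(-57\right) \left(-2\right) b{\left(-14 \right)} = \left(-57\right) \left(-2\right) \left(- \frac{4}{-14}\right) = 114 \left(\left(-4\right) \left(- \frac{1}{14}\right)\right) = 114 \cdot \frac{2}{7} = \frac{228}{7}$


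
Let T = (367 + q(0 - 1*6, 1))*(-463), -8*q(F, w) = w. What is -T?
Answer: 1358905/8 ≈ 1.6986e+5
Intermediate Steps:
q(F, w) = -w/8
T = -1358905/8 (T = (367 - ⅛*1)*(-463) = (367 - ⅛)*(-463) = (2935/8)*(-463) = -1358905/8 ≈ -1.6986e+5)
-T = -1*(-1358905/8) = 1358905/8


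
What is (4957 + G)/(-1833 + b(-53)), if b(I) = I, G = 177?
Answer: -2567/943 ≈ -2.7222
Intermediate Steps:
(4957 + G)/(-1833 + b(-53)) = (4957 + 177)/(-1833 - 53) = 5134/(-1886) = 5134*(-1/1886) = -2567/943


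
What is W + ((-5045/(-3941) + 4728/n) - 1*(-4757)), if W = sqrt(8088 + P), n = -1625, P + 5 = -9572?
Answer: 30453987702/6404125 + I*sqrt(1489) ≈ 4755.4 + 38.588*I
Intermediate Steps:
P = -9577 (P = -5 - 9572 = -9577)
W = I*sqrt(1489) (W = sqrt(8088 - 9577) = sqrt(-1489) = I*sqrt(1489) ≈ 38.588*I)
W + ((-5045/(-3941) + 4728/n) - 1*(-4757)) = I*sqrt(1489) + ((-5045/(-3941) + 4728/(-1625)) - 1*(-4757)) = I*sqrt(1489) + ((-5045*(-1/3941) + 4728*(-1/1625)) + 4757) = I*sqrt(1489) + ((5045/3941 - 4728/1625) + 4757) = I*sqrt(1489) + (-10434923/6404125 + 4757) = I*sqrt(1489) + 30453987702/6404125 = 30453987702/6404125 + I*sqrt(1489)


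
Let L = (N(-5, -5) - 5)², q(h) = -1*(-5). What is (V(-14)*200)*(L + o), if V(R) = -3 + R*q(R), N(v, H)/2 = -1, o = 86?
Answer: -1971000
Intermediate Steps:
N(v, H) = -2 (N(v, H) = 2*(-1) = -2)
q(h) = 5
V(R) = -3 + 5*R (V(R) = -3 + R*5 = -3 + 5*R)
L = 49 (L = (-2 - 5)² = (-7)² = 49)
(V(-14)*200)*(L + o) = ((-3 + 5*(-14))*200)*(49 + 86) = ((-3 - 70)*200)*135 = -73*200*135 = -14600*135 = -1971000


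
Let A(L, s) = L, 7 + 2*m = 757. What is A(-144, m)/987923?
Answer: -144/987923 ≈ -0.00014576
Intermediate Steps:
m = 375 (m = -7/2 + (½)*757 = -7/2 + 757/2 = 375)
A(-144, m)/987923 = -144/987923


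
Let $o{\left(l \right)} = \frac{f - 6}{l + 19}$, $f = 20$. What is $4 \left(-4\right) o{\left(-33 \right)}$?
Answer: $16$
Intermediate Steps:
$o{\left(l \right)} = \frac{14}{19 + l}$ ($o{\left(l \right)} = \frac{20 - 6}{l + 19} = \frac{14}{19 + l}$)
$4 \left(-4\right) o{\left(-33 \right)} = 4 \left(-4\right) \frac{14}{19 - 33} = - 16 \frac{14}{-14} = - 16 \cdot 14 \left(- \frac{1}{14}\right) = \left(-16\right) \left(-1\right) = 16$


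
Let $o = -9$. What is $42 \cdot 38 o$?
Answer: $-14364$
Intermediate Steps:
$42 \cdot 38 o = 42 \cdot 38 \left(-9\right) = 1596 \left(-9\right) = -14364$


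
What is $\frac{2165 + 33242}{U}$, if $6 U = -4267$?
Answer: $- \frac{212442}{4267} \approx -49.787$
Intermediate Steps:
$U = - \frac{4267}{6}$ ($U = \frac{1}{6} \left(-4267\right) = - \frac{4267}{6} \approx -711.17$)
$\frac{2165 + 33242}{U} = \frac{2165 + 33242}{- \frac{4267}{6}} = 35407 \left(- \frac{6}{4267}\right) = - \frac{212442}{4267}$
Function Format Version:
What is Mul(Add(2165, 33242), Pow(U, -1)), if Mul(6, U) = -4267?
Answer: Rational(-212442, 4267) ≈ -49.787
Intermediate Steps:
U = Rational(-4267, 6) (U = Mul(Rational(1, 6), -4267) = Rational(-4267, 6) ≈ -711.17)
Mul(Add(2165, 33242), Pow(U, -1)) = Mul(Add(2165, 33242), Pow(Rational(-4267, 6), -1)) = Mul(35407, Rational(-6, 4267)) = Rational(-212442, 4267)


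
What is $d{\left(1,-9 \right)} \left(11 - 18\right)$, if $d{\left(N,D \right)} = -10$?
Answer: $70$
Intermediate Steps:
$d{\left(1,-9 \right)} \left(11 - 18\right) = - 10 \left(11 - 18\right) = \left(-10\right) \left(-7\right) = 70$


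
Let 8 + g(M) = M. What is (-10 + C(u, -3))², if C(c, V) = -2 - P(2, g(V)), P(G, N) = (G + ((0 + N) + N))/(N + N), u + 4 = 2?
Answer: 20164/121 ≈ 166.64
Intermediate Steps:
u = -2 (u = -4 + 2 = -2)
g(M) = -8 + M
P(G, N) = (G + 2*N)/(2*N) (P(G, N) = (G + (N + N))/((2*N)) = (G + 2*N)*(1/(2*N)) = (G + 2*N)/(2*N))
C(c, V) = -2 - (-7 + V)/(-8 + V) (C(c, V) = -2 - ((-8 + V) + (½)*2)/(-8 + V) = -2 - ((-8 + V) + 1)/(-8 + V) = -2 - (-7 + V)/(-8 + V))
(-10 + C(u, -3))² = (-10 + (23 - 3*(-3))/(-8 - 3))² = (-10 + (23 + 9)/(-11))² = (-10 - 1/11*32)² = (-10 - 32/11)² = (-142/11)² = 20164/121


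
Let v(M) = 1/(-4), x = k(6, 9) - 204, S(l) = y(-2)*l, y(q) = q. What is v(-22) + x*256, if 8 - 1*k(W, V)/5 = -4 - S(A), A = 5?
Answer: -198657/4 ≈ -49664.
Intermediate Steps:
S(l) = -2*l
k(W, V) = 10 (k(W, V) = 40 - 5*(-4 - (-2)*5) = 40 - 5*(-4 - 1*(-10)) = 40 - 5*(-4 + 10) = 40 - 5*6 = 40 - 30 = 10)
x = -194 (x = 10 - 204 = -194)
v(M) = -1/4
v(-22) + x*256 = -1/4 - 194*256 = -1/4 - 49664 = -198657/4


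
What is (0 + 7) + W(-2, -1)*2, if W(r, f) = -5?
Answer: -3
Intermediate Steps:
(0 + 7) + W(-2, -1)*2 = (0 + 7) - 5*2 = 7 - 10 = -3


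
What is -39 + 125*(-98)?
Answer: -12289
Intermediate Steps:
-39 + 125*(-98) = -39 - 12250 = -12289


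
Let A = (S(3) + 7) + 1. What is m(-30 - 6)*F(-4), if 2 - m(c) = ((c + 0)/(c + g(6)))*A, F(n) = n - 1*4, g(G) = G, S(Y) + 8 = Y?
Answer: 64/5 ≈ 12.800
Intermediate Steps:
S(Y) = -8 + Y
A = 3 (A = ((-8 + 3) + 7) + 1 = (-5 + 7) + 1 = 2 + 1 = 3)
F(n) = -4 + n (F(n) = n - 4 = -4 + n)
m(c) = 2 - 3*c/(6 + c) (m(c) = 2 - (c + 0)/(c + 6)*3 = 2 - c/(6 + c)*3 = 2 - 3*c/(6 + c))
m(-30 - 6)*F(-4) = ((12 - (-30 - 6))/(6 + (-30 - 6)))*(-4 - 4) = ((12 - 1*(-36))/(6 - 36))*(-8) = ((12 + 36)/(-30))*(-8) = -1/30*48*(-8) = -8/5*(-8) = 64/5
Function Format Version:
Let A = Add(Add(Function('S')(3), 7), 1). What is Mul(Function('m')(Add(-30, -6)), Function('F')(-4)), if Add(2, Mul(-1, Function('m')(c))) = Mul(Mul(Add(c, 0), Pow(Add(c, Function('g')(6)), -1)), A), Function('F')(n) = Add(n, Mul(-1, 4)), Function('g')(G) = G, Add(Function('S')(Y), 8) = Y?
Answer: Rational(64, 5) ≈ 12.800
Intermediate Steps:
Function('S')(Y) = Add(-8, Y)
A = 3 (A = Add(Add(Add(-8, 3), 7), 1) = Add(Add(-5, 7), 1) = Add(2, 1) = 3)
Function('F')(n) = Add(-4, n) (Function('F')(n) = Add(n, -4) = Add(-4, n))
Function('m')(c) = Add(2, Mul(-3, c, Pow(Add(6, c), -1))) (Function('m')(c) = Add(2, Mul(-1, Mul(Mul(Add(c, 0), Pow(Add(c, 6), -1)), 3))) = Add(2, Mul(-1, Mul(Mul(c, Pow(Add(6, c), -1)), 3))) = Add(2, Mul(-1, Mul(3, c, Pow(Add(6, c), -1)))) = Add(2, Mul(-3, c, Pow(Add(6, c), -1))))
Mul(Function('m')(Add(-30, -6)), Function('F')(-4)) = Mul(Mul(Pow(Add(6, Add(-30, -6)), -1), Add(12, Mul(-1, Add(-30, -6)))), Add(-4, -4)) = Mul(Mul(Pow(Add(6, -36), -1), Add(12, Mul(-1, -36))), -8) = Mul(Mul(Pow(-30, -1), Add(12, 36)), -8) = Mul(Mul(Rational(-1, 30), 48), -8) = Mul(Rational(-8, 5), -8) = Rational(64, 5)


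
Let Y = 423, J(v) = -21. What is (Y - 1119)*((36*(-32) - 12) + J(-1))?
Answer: 824760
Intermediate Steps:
(Y - 1119)*((36*(-32) - 12) + J(-1)) = (423 - 1119)*((36*(-32) - 12) - 21) = -696*((-1152 - 12) - 21) = -696*(-1164 - 21) = -696*(-1185) = 824760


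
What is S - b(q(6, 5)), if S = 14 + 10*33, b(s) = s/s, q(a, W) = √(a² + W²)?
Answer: 343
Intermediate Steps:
q(a, W) = √(W² + a²)
b(s) = 1
S = 344 (S = 14 + 330 = 344)
S - b(q(6, 5)) = 344 - 1*1 = 344 - 1 = 343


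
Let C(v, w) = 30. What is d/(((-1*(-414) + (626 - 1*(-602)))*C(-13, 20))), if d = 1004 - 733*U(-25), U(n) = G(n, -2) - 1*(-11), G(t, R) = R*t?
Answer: -43709/49260 ≈ -0.88731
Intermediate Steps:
U(n) = 11 - 2*n (U(n) = -2*n - 1*(-11) = -2*n + 11 = 11 - 2*n)
d = -43709 (d = 1004 - 733*(11 - 2*(-25)) = 1004 - 733*(11 + 50) = 1004 - 733*61 = 1004 - 44713 = -43709)
d/(((-1*(-414) + (626 - 1*(-602)))*C(-13, 20))) = -43709*1/(30*(-1*(-414) + (626 - 1*(-602)))) = -43709*1/(30*(414 + (626 + 602))) = -43709*1/(30*(414 + 1228)) = -43709/(1642*30) = -43709/49260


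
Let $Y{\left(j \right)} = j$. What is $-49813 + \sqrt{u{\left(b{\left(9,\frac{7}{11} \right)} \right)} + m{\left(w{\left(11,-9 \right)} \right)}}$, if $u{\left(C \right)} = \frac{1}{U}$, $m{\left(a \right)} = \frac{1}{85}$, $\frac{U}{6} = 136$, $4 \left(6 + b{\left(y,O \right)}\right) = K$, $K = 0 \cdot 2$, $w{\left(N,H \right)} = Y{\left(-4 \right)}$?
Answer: $-49813 + \frac{\sqrt{13515}}{1020} \approx -49813.0$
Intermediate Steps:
$w{\left(N,H \right)} = -4$
$K = 0$
$b{\left(y,O \right)} = -6$ ($b{\left(y,O \right)} = -6 + \frac{1}{4} \cdot 0 = -6 + 0 = -6$)
$U = 816$ ($U = 6 \cdot 136 = 816$)
$m{\left(a \right)} = \frac{1}{85}$
$u{\left(C \right)} = \frac{1}{816}$
$-49813 + \sqrt{u{\left(b{\left(9,\frac{7}{11} \right)} \right)} + m{\left(w{\left(11,-9 \right)} \right)}} = -49813 + \sqrt{\frac{1}{816} + \frac{1}{85}} = -49813 + \sqrt{\frac{53}{4080}} = -49813 + \frac{\sqrt{13515}}{1020}$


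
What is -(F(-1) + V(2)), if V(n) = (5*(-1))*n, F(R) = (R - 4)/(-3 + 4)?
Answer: 15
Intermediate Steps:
F(R) = -4 + R (F(R) = (-4 + R)/1 = (-4 + R)*1 = -4 + R)
V(n) = -5*n
-(F(-1) + V(2)) = -((-4 - 1) - 5*2) = -(-5 - 10) = -1*(-15) = 15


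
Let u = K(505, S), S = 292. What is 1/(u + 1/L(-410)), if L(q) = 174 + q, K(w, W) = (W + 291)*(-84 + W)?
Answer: 236/28618303 ≈ 8.2465e-6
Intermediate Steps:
K(w, W) = (-84 + W)*(291 + W) (K(w, W) = (291 + W)*(-84 + W) = (-84 + W)*(291 + W))
u = 121264 (u = -24444 + 292² + 207*292 = -24444 + 85264 + 60444 = 121264)
1/(u + 1/L(-410)) = 1/(121264 + 1/(174 - 410)) = 1/(121264 + 1/(-236)) = 1/(121264 - 1/236) = 1/(28618303/236) = 236/28618303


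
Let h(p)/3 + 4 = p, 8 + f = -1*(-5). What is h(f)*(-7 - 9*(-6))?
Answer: -987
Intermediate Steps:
f = -3 (f = -8 - 1*(-5) = -8 + 5 = -3)
h(p) = -12 + 3*p
h(f)*(-7 - 9*(-6)) = (-12 + 3*(-3))*(-7 - 9*(-6)) = (-12 - 9)*(-7 + 54) = -21*47 = -987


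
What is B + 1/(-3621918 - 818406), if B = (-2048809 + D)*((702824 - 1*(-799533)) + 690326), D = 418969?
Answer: -15868485611674073281/4440324 ≈ -3.5737e+12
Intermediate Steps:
B = -3573722460720 (B = (-2048809 + 418969)*((702824 - 1*(-799533)) + 690326) = -1629840*((702824 + 799533) + 690326) = -1629840*(1502357 + 690326) = -1629840*2192683 = -3573722460720)
B + 1/(-3621918 - 818406) = -3573722460720 + 1/(-3621918 - 818406) = -3573722460720 + 1/(-4440324) = -3573722460720 - 1/4440324 = -15868485611674073281/4440324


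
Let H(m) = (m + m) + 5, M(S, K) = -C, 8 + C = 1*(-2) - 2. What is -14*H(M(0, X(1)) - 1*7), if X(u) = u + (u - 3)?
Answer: -210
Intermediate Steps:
X(u) = -3 + 2*u (X(u) = u + (-3 + u) = -3 + 2*u)
C = -12 (C = -8 + (1*(-2) - 2) = -8 + (-2 - 2) = -8 - 4 = -12)
M(S, K) = 12 (M(S, K) = -1*(-12) = 12)
H(m) = 5 + 2*m (H(m) = 2*m + 5 = 5 + 2*m)
-14*H(M(0, X(1)) - 1*7) = -14*(5 + 2*(12 - 1*7)) = -14*(5 + 2*(12 - 7)) = -14*(5 + 2*5) = -14*(5 + 10) = -14*15 = -210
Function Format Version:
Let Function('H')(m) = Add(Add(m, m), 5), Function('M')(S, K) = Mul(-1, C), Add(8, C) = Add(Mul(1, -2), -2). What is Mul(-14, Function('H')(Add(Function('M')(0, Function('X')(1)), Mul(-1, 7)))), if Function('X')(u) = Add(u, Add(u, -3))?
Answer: -210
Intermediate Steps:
Function('X')(u) = Add(-3, Mul(2, u)) (Function('X')(u) = Add(u, Add(-3, u)) = Add(-3, Mul(2, u)))
C = -12 (C = Add(-8, Add(Mul(1, -2), -2)) = Add(-8, Add(-2, -2)) = Add(-8, -4) = -12)
Function('M')(S, K) = 12 (Function('M')(S, K) = Mul(-1, -12) = 12)
Function('H')(m) = Add(5, Mul(2, m)) (Function('H')(m) = Add(Mul(2, m), 5) = Add(5, Mul(2, m)))
Mul(-14, Function('H')(Add(Function('M')(0, Function('X')(1)), Mul(-1, 7)))) = Mul(-14, Add(5, Mul(2, Add(12, Mul(-1, 7))))) = Mul(-14, Add(5, Mul(2, Add(12, -7)))) = Mul(-14, Add(5, Mul(2, 5))) = Mul(-14, Add(5, 10)) = Mul(-14, 15) = -210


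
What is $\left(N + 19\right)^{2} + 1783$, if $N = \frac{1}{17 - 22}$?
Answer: $\frac{53411}{25} \approx 2136.4$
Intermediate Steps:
$N = - \frac{1}{5}$ ($N = \frac{1}{-5} = - \frac{1}{5} \approx -0.2$)
$\left(N + 19\right)^{2} + 1783 = \left(- \frac{1}{5} + 19\right)^{2} + 1783 = \left(\frac{94}{5}\right)^{2} + 1783 = \frac{8836}{25} + 1783 = \frac{53411}{25}$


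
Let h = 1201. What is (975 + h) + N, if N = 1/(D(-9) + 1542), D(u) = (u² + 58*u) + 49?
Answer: 2502401/1150 ≈ 2176.0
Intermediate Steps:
D(u) = 49 + u² + 58*u
N = 1/1150 (N = 1/((49 + (-9)² + 58*(-9)) + 1542) = 1/((49 + 81 - 522) + 1542) = 1/(-392 + 1542) = 1/1150 ≈ 0.00086956)
(975 + h) + N = (975 + 1201) + 1/1150 = 2176 + 1/1150 = 2502401/1150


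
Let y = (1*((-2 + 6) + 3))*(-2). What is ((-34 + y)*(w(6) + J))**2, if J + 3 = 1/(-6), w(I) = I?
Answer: 18496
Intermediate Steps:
y = -14 (y = (1*(4 + 3))*(-2) = (1*7)*(-2) = 7*(-2) = -14)
J = -19/6 (J = -3 + 1/(-6) = -3 - 1/6 = -19/6 ≈ -3.1667)
((-34 + y)*(w(6) + J))**2 = ((-34 - 14)*(6 - 19/6))**2 = (-48*17/6)**2 = (-136)**2 = 18496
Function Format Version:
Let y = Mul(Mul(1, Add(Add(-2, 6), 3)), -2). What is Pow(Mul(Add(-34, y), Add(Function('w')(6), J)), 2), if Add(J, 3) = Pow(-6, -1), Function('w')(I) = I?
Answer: 18496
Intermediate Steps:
y = -14 (y = Mul(Mul(1, Add(4, 3)), -2) = Mul(Mul(1, 7), -2) = Mul(7, -2) = -14)
J = Rational(-19, 6) (J = Add(-3, Pow(-6, -1)) = Add(-3, Rational(-1, 6)) = Rational(-19, 6) ≈ -3.1667)
Pow(Mul(Add(-34, y), Add(Function('w')(6), J)), 2) = Pow(Mul(Add(-34, -14), Add(6, Rational(-19, 6))), 2) = Pow(Mul(-48, Rational(17, 6)), 2) = Pow(-136, 2) = 18496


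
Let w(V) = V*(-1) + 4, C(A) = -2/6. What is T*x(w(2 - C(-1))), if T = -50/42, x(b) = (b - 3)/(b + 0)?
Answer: 20/21 ≈ 0.95238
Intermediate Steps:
C(A) = -⅓ (C(A) = -2*⅙ = -⅓)
w(V) = 4 - V (w(V) = -V + 4 = 4 - V)
x(b) = (-3 + b)/b
T = -25/21 (T = -50*1/42 = -25/21 ≈ -1.1905)
T*x(w(2 - C(-1))) = -25*(-3 + (4 - (2 - 1*(-⅓))))/(21*(4 - (2 - 1*(-⅓)))) = -25*(-3 + (4 - (2 + ⅓)))/(21*(4 - (2 + ⅓))) = -25*(-3 + (4 - 1*7/3))/(21*(4 - 1*7/3)) = -25*(-3 + (4 - 7/3))/(21*(4 - 7/3)) = -25*(-3 + 5/3)/(21*5/3) = -5*(-4)/(7*3) = -25/21*(-⅘) = 20/21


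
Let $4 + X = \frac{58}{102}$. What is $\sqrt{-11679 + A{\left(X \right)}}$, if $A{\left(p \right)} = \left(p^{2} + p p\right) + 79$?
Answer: $\frac{5 i \sqrt{1204414}}{51} \approx 107.59 i$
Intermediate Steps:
$X = - \frac{175}{51}$ ($X = -4 + \frac{58}{102} = -4 + 58 \cdot \frac{1}{102} = -4 + \frac{29}{51} = - \frac{175}{51} \approx -3.4314$)
$A{\left(p \right)} = 79 + 2 p^{2}$ ($A{\left(p \right)} = \left(p^{2} + p^{2}\right) + 79 = 2 p^{2} + 79 = 79 + 2 p^{2}$)
$\sqrt{-11679 + A{\left(X \right)}} = \sqrt{-11679 + \left(79 + 2 \left(- \frac{175}{51}\right)^{2}\right)} = \sqrt{-11679 + \left(79 + 2 \cdot \frac{30625}{2601}\right)} = \sqrt{-11679 + \left(79 + \frac{61250}{2601}\right)} = \sqrt{-11679 + \frac{266729}{2601}} = \sqrt{- \frac{30110350}{2601}} = \frac{5 i \sqrt{1204414}}{51}$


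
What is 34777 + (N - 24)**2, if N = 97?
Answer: 40106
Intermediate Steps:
34777 + (N - 24)**2 = 34777 + (97 - 24)**2 = 34777 + 73**2 = 34777 + 5329 = 40106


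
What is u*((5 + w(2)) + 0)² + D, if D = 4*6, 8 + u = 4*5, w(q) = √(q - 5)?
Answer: 288 + 120*I*√3 ≈ 288.0 + 207.85*I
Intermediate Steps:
w(q) = √(-5 + q)
u = 12 (u = -8 + 4*5 = -8 + 20 = 12)
D = 24
u*((5 + w(2)) + 0)² + D = 12*((5 + √(-5 + 2)) + 0)² + 24 = 12*((5 + √(-3)) + 0)² + 24 = 12*((5 + I*√3) + 0)² + 24 = 12*(5 + I*√3)² + 24 = 24 + 12*(5 + I*√3)²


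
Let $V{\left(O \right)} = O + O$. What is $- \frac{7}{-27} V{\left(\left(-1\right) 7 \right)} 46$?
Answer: $- \frac{4508}{27} \approx -166.96$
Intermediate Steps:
$V{\left(O \right)} = 2 O$
$- \frac{7}{-27} V{\left(\left(-1\right) 7 \right)} 46 = - \frac{7}{-27} \cdot 2 \left(\left(-1\right) 7\right) 46 = \left(-7\right) \left(- \frac{1}{27}\right) 2 \left(-7\right) 46 = \frac{7}{27} \left(-14\right) 46 = \left(- \frac{98}{27}\right) 46 = - \frac{4508}{27}$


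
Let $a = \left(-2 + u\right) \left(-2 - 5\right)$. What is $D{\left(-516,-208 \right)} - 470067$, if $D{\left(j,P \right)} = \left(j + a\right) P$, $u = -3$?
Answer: $-370019$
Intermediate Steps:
$a = 35$ ($a = \left(-2 - 3\right) \left(-2 - 5\right) = \left(-5\right) \left(-7\right) = 35$)
$D{\left(j,P \right)} = P \left(35 + j\right)$ ($D{\left(j,P \right)} = \left(j + 35\right) P = \left(35 + j\right) P = P \left(35 + j\right)$)
$D{\left(-516,-208 \right)} - 470067 = - 208 \left(35 - 516\right) - 470067 = \left(-208\right) \left(-481\right) - 470067 = 100048 - 470067 = -370019$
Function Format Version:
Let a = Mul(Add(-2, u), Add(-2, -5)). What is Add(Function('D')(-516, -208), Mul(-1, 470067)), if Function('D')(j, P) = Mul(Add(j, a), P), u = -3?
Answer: -370019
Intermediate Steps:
a = 35 (a = Mul(Add(-2, -3), Add(-2, -5)) = Mul(-5, -7) = 35)
Function('D')(j, P) = Mul(P, Add(35, j)) (Function('D')(j, P) = Mul(Add(j, 35), P) = Mul(Add(35, j), P) = Mul(P, Add(35, j)))
Add(Function('D')(-516, -208), Mul(-1, 470067)) = Add(Mul(-208, Add(35, -516)), Mul(-1, 470067)) = Add(Mul(-208, -481), -470067) = Add(100048, -470067) = -370019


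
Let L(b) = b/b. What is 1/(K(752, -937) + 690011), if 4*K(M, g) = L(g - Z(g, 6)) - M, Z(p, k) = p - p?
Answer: 4/2759293 ≈ 1.4496e-6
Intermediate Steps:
Z(p, k) = 0
L(b) = 1
K(M, g) = 1/4 - M/4 (K(M, g) = (1 - M)/4 = 1/4 - M/4)
1/(K(752, -937) + 690011) = 1/((1/4 - 1/4*752) + 690011) = 1/((1/4 - 188) + 690011) = 1/(-751/4 + 690011) = 1/(2759293/4) = 4/2759293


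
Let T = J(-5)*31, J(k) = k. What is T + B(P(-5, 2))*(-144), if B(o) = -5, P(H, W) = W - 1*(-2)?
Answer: 565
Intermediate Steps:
P(H, W) = 2 + W (P(H, W) = W + 2 = 2 + W)
T = -155 (T = -5*31 = -155)
T + B(P(-5, 2))*(-144) = -155 - 5*(-144) = -155 + 720 = 565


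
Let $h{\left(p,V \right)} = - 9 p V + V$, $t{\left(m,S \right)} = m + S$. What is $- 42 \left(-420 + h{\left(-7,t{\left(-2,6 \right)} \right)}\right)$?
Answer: $6888$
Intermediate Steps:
$t{\left(m,S \right)} = S + m$
$h{\left(p,V \right)} = V - 9 V p$ ($h{\left(p,V \right)} = - 9 V p + V = V - 9 V p$)
$- 42 \left(-420 + h{\left(-7,t{\left(-2,6 \right)} \right)}\right) = - 42 \left(-420 + \left(6 - 2\right) \left(1 - -63\right)\right) = - 42 \left(-420 + 4 \left(1 + 63\right)\right) = - 42 \left(-420 + 4 \cdot 64\right) = - 42 \left(-420 + 256\right) = \left(-42\right) \left(-164\right) = 6888$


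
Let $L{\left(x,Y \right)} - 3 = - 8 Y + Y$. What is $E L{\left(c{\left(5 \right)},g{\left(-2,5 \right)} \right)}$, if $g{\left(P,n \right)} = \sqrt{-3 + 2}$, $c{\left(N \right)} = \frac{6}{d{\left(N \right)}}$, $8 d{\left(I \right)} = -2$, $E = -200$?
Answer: $-600 + 1400 i \approx -600.0 + 1400.0 i$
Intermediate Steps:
$d{\left(I \right)} = - \frac{1}{4}$ ($d{\left(I \right)} = \frac{1}{8} \left(-2\right) = - \frac{1}{4}$)
$c{\left(N \right)} = -24$ ($c{\left(N \right)} = \frac{6}{- \frac{1}{4}} = 6 \left(-4\right) = -24$)
$g{\left(P,n \right)} = i$ ($g{\left(P,n \right)} = \sqrt{-1} = i$)
$L{\left(x,Y \right)} = 3 - 7 Y$ ($L{\left(x,Y \right)} = 3 + \left(- 8 Y + Y\right) = 3 - 7 Y$)
$E L{\left(c{\left(5 \right)},g{\left(-2,5 \right)} \right)} = - 200 \left(3 - 7 i\right) = -600 + 1400 i$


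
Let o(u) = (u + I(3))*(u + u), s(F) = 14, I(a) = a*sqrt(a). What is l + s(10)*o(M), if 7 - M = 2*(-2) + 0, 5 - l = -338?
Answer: 3731 + 924*sqrt(3) ≈ 5331.4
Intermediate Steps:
I(a) = a**(3/2)
l = 343 (l = 5 - 1*(-338) = 5 + 338 = 343)
M = 11 (M = 7 - (2*(-2) + 0) = 7 - (-4 + 0) = 7 - 1*(-4) = 7 + 4 = 11)
o(u) = 2*u*(u + 3*sqrt(3)) (o(u) = (u + 3**(3/2))*(u + u) = (u + 3*sqrt(3))*(2*u) = 2*u*(u + 3*sqrt(3)))
l + s(10)*o(M) = 343 + 14*(2*11*(11 + 3*sqrt(3))) = 343 + 14*(242 + 66*sqrt(3)) = 343 + (3388 + 924*sqrt(3)) = 3731 + 924*sqrt(3)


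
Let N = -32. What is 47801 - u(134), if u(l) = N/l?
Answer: 3202683/67 ≈ 47801.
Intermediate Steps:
u(l) = -32/l
47801 - u(134) = 47801 - (-32)/134 = 47801 - 1*(-16/67) = 47801 + 16/67 = 3202683/67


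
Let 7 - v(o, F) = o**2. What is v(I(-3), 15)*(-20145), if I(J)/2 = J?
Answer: 584205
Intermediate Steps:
I(J) = 2*J
v(o, F) = 7 - o**2
v(I(-3), 15)*(-20145) = (7 - (2*(-3))**2)*(-20145) = (7 - 1*(-6)**2)*(-20145) = (7 - 1*36)*(-20145) = (7 - 36)*(-20145) = -29*(-20145) = 584205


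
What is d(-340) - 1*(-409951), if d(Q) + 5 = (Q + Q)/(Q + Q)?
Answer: 409947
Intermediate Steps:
d(Q) = -4 (d(Q) = -5 + (Q + Q)/(Q + Q) = -5 + (2*Q)/((2*Q)) = -5 + (2*Q)*(1/(2*Q)) = -5 + 1 = -4)
d(-340) - 1*(-409951) = -4 - 1*(-409951) = -4 + 409951 = 409947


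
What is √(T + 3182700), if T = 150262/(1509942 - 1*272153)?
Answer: 47*√45050245557898/176827 ≈ 1784.0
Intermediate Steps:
T = 21466/176827 (T = 150262/(1509942 - 272153) = 150262/1237789 = 150262*(1/1237789) = 21466/176827 ≈ 0.12140)
√(T + 3182700) = √(21466/176827 + 3182700) = √(562787314366/176827) = 47*√45050245557898/176827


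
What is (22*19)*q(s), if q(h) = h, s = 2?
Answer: 836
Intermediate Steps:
(22*19)*q(s) = (22*19)*2 = 418*2 = 836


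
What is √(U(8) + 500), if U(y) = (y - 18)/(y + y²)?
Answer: √17995/6 ≈ 22.358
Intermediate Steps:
U(y) = (-18 + y)/(y + y²)
√(U(8) + 500) = √((-18 + 8)/(8*(1 + 8)) + 500) = √((⅛)*(-10)/9 + 500) = √((⅛)*(⅑)*(-10) + 500) = √(-5/36 + 500) = √(17995/36) = √17995/6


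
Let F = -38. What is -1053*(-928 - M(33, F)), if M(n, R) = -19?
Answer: 957177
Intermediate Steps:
-1053*(-928 - M(33, F)) = -1053*(-928 - 1*(-19)) = -1053*(-928 + 19) = -1053*(-909) = 957177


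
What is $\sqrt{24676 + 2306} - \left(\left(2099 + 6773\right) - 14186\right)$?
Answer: $5314 + 3 \sqrt{2998} \approx 5478.3$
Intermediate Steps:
$\sqrt{24676 + 2306} - \left(\left(2099 + 6773\right) - 14186\right) = \sqrt{26982} - \left(8872 - 14186\right) = 3 \sqrt{2998} - -5314 = 3 \sqrt{2998} + 5314 = 5314 + 3 \sqrt{2998}$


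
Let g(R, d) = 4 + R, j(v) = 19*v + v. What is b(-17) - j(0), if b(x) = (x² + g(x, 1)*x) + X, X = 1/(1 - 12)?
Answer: 5609/11 ≈ 509.91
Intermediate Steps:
j(v) = 20*v
X = -1/11 (X = 1/(-11) = -1/11 ≈ -0.090909)
b(x) = -1/11 + x² + x*(4 + x) (b(x) = (x² + (4 + x)*x) - 1/11 = (x² + x*(4 + x)) - 1/11 = -1/11 + x² + x*(4 + x))
b(-17) - j(0) = (-1/11 + 2*(-17)² + 4*(-17)) - 20*0 = (-1/11 + 2*289 - 68) - 1*0 = (-1/11 + 578 - 68) + 0 = 5609/11 + 0 = 5609/11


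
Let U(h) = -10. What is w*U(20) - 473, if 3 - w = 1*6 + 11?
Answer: -333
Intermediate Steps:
w = -14 (w = 3 - (1*6 + 11) = 3 - (6 + 11) = 3 - 1*17 = 3 - 17 = -14)
w*U(20) - 473 = -14*(-10) - 473 = 140 - 473 = -333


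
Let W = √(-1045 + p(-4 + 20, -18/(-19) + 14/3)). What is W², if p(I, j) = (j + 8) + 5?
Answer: -58504/57 ≈ -1026.4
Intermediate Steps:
p(I, j) = 13 + j (p(I, j) = (8 + j) + 5 = 13 + j)
W = 2*I*√833682/57 (W = √(-1045 + (13 + (-18/(-19) + 14/3))) = √(-1045 + (13 + (-18*(-1/19) + 14*(⅓)))) = √(-1045 + (13 + (18/19 + 14/3))) = √(-1045 + (13 + 320/57)) = √(-1045 + 1061/57) = √(-58504/57) = 2*I*√833682/57 ≈ 32.037*I)
W² = (2*I*√833682/57)² = -58504/57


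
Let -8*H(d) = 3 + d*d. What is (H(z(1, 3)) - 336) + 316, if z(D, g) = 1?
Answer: -41/2 ≈ -20.500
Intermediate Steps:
H(d) = -3/8 - d**2/8 (H(d) = -(3 + d*d)/8 = -(3 + d**2)/8 = -3/8 - d**2/8)
(H(z(1, 3)) - 336) + 316 = ((-3/8 - 1/8*1**2) - 336) + 316 = ((-3/8 - 1/8*1) - 336) + 316 = ((-3/8 - 1/8) - 336) + 316 = (-1/2 - 336) + 316 = -673/2 + 316 = -41/2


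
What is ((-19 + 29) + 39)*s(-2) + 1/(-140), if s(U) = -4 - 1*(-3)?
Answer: -6861/140 ≈ -49.007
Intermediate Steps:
s(U) = -1 (s(U) = -4 + 3 = -1)
((-19 + 29) + 39)*s(-2) + 1/(-140) = ((-19 + 29) + 39)*(-1) + 1/(-140) = (10 + 39)*(-1) - 1/140 = 49*(-1) - 1/140 = -49 - 1/140 = -6861/140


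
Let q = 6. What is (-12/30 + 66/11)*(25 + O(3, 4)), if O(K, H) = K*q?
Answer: 1204/5 ≈ 240.80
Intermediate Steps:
O(K, H) = 6*K (O(K, H) = K*6 = 6*K)
(-12/30 + 66/11)*(25 + O(3, 4)) = (-12/30 + 66/11)*(25 + 6*3) = (-12*1/30 + 66*(1/11))*(25 + 18) = (-⅖ + 6)*43 = (28/5)*43 = 1204/5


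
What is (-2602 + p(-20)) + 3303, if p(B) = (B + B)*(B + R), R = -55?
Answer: 3701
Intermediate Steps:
p(B) = 2*B*(-55 + B) (p(B) = (B + B)*(B - 55) = (2*B)*(-55 + B) = 2*B*(-55 + B))
(-2602 + p(-20)) + 3303 = (-2602 + 2*(-20)*(-55 - 20)) + 3303 = (-2602 + 2*(-20)*(-75)) + 3303 = (-2602 + 3000) + 3303 = 398 + 3303 = 3701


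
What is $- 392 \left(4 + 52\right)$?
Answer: $-21952$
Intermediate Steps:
$- 392 \left(4 + 52\right) = \left(-392\right) 56 = -21952$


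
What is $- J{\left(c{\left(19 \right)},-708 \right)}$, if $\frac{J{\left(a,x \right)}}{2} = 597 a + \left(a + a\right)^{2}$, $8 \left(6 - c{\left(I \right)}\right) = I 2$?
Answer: $-1505$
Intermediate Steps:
$c{\left(I \right)} = 6 - \frac{I}{4}$ ($c{\left(I \right)} = 6 - \frac{I 2}{8} = 6 - \frac{2 I}{8} = 6 - \frac{I}{4}$)
$J{\left(a,x \right)} = 8 a^{2} + 1194 a$ ($J{\left(a,x \right)} = 2 \left(597 a + \left(a + a\right)^{2}\right) = 2 \left(597 a + \left(2 a\right)^{2}\right) = 2 \left(597 a + 4 a^{2}\right) = 2 \left(4 a^{2} + 597 a\right) = 8 a^{2} + 1194 a$)
$- J{\left(c{\left(19 \right)},-708 \right)} = - 2 \left(6 - \frac{19}{4}\right) \left(597 + 4 \left(6 - \frac{19}{4}\right)\right) = - \frac{2 \cdot 5 \left(597 + 4 \cdot \frac{5}{4}\right)}{4} = - \frac{2 \cdot 5 \left(597 + 5\right)}{4} = - \frac{2 \cdot 5 \cdot 602}{4} = \left(-1\right) 1505 = -1505$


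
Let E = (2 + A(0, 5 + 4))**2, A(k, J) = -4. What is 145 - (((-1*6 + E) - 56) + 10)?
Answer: 193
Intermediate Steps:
E = 4 (E = (2 - 4)**2 = (-2)**2 = 4)
145 - (((-1*6 + E) - 56) + 10) = 145 - (((-1*6 + 4) - 56) + 10) = 145 - (((-6 + 4) - 56) + 10) = 145 - ((-2 - 56) + 10) = 145 - (-58 + 10) = 145 - 1*(-48) = 145 + 48 = 193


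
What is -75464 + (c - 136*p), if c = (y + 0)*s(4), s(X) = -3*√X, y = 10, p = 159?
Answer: -97148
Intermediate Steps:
c = -60 (c = (10 + 0)*(-3*√4) = 10*(-3*2) = 10*(-6) = -60)
-75464 + (c - 136*p) = -75464 + (-60 - 136*159) = -75464 + (-60 - 21624) = -75464 - 21684 = -97148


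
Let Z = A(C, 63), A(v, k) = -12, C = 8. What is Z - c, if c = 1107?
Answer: -1119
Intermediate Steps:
Z = -12
Z - c = -12 - 1*1107 = -12 - 1107 = -1119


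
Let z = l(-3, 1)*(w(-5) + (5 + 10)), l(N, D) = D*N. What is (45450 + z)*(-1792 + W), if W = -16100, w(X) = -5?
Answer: -812654640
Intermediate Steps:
z = -30 (z = (1*(-3))*(-5 + (5 + 10)) = -3*(-5 + 15) = -3*10 = -30)
(45450 + z)*(-1792 + W) = (45450 - 30)*(-1792 - 16100) = 45420*(-17892) = -812654640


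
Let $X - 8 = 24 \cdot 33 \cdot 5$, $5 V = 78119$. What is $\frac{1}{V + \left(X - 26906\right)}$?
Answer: $- \frac{5}{36571} \approx -0.00013672$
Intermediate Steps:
$V = \frac{78119}{5}$ ($V = \frac{1}{5} \cdot 78119 = \frac{78119}{5} \approx 15624.0$)
$X = 3968$ ($X = 8 + 24 \cdot 33 \cdot 5 = 8 + 792 \cdot 5 = 8 + 3960 = 3968$)
$\frac{1}{V + \left(X - 26906\right)} = \frac{1}{\frac{78119}{5} + \left(3968 - 26906\right)} = \frac{1}{\frac{78119}{5} - 22938} = \frac{1}{- \frac{36571}{5}} = - \frac{5}{36571}$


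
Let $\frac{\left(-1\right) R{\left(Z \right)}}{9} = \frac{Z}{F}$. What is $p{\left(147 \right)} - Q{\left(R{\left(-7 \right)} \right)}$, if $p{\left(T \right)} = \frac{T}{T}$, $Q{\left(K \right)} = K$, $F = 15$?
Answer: $- \frac{16}{5} \approx -3.2$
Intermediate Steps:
$R{\left(Z \right)} = - \frac{3 Z}{5}$ ($R{\left(Z \right)} = - 9 \frac{Z}{15} = - \frac{3 Z}{5}$)
$p{\left(T \right)} = 1$
$p{\left(147 \right)} - Q{\left(R{\left(-7 \right)} \right)} = 1 - \left(- \frac{3}{5}\right) \left(-7\right) = 1 - \frac{21}{5} = - \frac{16}{5}$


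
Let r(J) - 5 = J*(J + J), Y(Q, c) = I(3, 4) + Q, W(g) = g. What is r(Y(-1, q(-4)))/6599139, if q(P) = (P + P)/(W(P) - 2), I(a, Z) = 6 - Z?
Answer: 7/6599139 ≈ 1.0607e-6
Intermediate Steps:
q(P) = 2*P/(-2 + P) (q(P) = (P + P)/(P - 2) = (2*P)/(-2 + P) = 2*P/(-2 + P))
Y(Q, c) = 2 + Q (Y(Q, c) = (6 - 1*4) + Q = (6 - 4) + Q = 2 + Q)
r(J) = 5 + 2*J² (r(J) = 5 + J*(J + J) = 5 + J*(2*J) = 5 + 2*J²)
r(Y(-1, q(-4)))/6599139 = (5 + 2*(2 - 1)²)/6599139 = (5 + 2*1²)*(1/6599139) = (5 + 2*1)*(1/6599139) = (5 + 2)*(1/6599139) = 7*(1/6599139) = 7/6599139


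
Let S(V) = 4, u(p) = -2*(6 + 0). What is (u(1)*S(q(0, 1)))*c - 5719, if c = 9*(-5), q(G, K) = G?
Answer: -3559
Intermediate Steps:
u(p) = -12 (u(p) = -2*6 = -12)
c = -45
(u(1)*S(q(0, 1)))*c - 5719 = -12*4*(-45) - 5719 = -48*(-45) - 5719 = 2160 - 5719 = -3559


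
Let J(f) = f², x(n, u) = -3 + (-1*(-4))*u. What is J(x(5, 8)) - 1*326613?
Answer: -325772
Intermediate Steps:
x(n, u) = -3 + 4*u
J(x(5, 8)) - 1*326613 = (-3 + 4*8)² - 1*326613 = (-3 + 32)² - 326613 = 29² - 326613 = 841 - 326613 = -325772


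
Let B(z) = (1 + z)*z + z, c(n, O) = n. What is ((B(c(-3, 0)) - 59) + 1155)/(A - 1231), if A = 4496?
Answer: 1099/3265 ≈ 0.33660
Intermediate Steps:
B(z) = z + z*(1 + z) (B(z) = z*(1 + z) + z = z + z*(1 + z))
((B(c(-3, 0)) - 59) + 1155)/(A - 1231) = ((-3*(2 - 3) - 59) + 1155)/(4496 - 1231) = ((-3*(-1) - 59) + 1155)/3265 = ((3 - 59) + 1155)*(1/3265) = (-56 + 1155)*(1/3265) = 1099*(1/3265) = 1099/3265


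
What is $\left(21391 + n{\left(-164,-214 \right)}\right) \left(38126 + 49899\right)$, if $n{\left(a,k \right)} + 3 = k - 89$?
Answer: $1856007125$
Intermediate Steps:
$n{\left(a,k \right)} = -92 + k$ ($n{\left(a,k \right)} = -3 + \left(k - 89\right) = -3 + \left(-89 + k\right) = -92 + k$)
$\left(21391 + n{\left(-164,-214 \right)}\right) \left(38126 + 49899\right) = \left(21391 - 306\right) \left(38126 + 49899\right) = \left(21391 - 306\right) 88025 = 21085 \cdot 88025 = 1856007125$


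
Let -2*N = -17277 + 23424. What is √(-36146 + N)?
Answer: I*√156878/2 ≈ 198.04*I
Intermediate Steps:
N = -6147/2 (N = -(-17277 + 23424)/2 = -½*6147 = -6147/2 ≈ -3073.5)
√(-36146 + N) = √(-36146 - 6147/2) = √(-78439/2) = I*√156878/2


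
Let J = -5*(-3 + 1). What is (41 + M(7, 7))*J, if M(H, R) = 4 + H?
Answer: 520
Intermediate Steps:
J = 10 (J = -5*(-2) = 10)
(41 + M(7, 7))*J = (41 + (4 + 7))*10 = (41 + 11)*10 = 52*10 = 520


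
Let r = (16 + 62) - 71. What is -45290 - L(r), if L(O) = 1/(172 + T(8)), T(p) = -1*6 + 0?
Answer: -7518141/166 ≈ -45290.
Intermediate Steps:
T(p) = -6 (T(p) = -6 + 0 = -6)
r = 7 (r = 78 - 71 = 7)
L(O) = 1/166 (L(O) = 1/(172 - 6) = 1/166)
-45290 - L(r) = -45290 - 1*1/166 = -45290 - 1/166 = -7518141/166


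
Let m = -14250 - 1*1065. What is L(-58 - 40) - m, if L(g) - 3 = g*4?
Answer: 14926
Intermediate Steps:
L(g) = 3 + 4*g (L(g) = 3 + g*4 = 3 + 4*g)
m = -15315 (m = -14250 - 1065 = -15315)
L(-58 - 40) - m = (3 + 4*(-58 - 40)) - 1*(-15315) = (3 + 4*(-98)) + 15315 = (3 - 392) + 15315 = -389 + 15315 = 14926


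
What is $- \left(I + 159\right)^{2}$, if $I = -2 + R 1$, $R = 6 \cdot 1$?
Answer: $-26569$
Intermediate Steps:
$R = 6$
$I = 4$ ($I = -2 + 6 \cdot 1 = -2 + 6 = 4$)
$- \left(I + 159\right)^{2} = - \left(4 + 159\right)^{2} = - 163^{2} = \left(-1\right) 26569 = -26569$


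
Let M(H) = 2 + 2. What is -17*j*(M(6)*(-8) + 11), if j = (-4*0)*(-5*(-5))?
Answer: 0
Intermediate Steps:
M(H) = 4
j = 0 (j = 0*25 = 0)
-17*j*(M(6)*(-8) + 11) = -0*(4*(-8) + 11) = -0*(-32 + 11) = -0*(-21) = -17*0 = 0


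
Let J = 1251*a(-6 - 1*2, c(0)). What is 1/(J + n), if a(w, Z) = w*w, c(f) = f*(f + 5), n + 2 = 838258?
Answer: 1/918320 ≈ 1.0889e-6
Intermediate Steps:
n = 838256 (n = -2 + 838258 = 838256)
c(f) = f*(5 + f)
a(w, Z) = w²
J = 80064 (J = 1251*(-6 - 1*2)² = 1251*(-6 - 2)² = 1251*(-8)² = 1251*64 = 80064)
1/(J + n) = 1/(80064 + 838256) = 1/918320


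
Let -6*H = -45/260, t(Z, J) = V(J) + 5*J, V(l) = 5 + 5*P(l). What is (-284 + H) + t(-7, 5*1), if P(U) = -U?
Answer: -29013/104 ≈ -278.97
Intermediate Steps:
V(l) = 5 - 5*l (V(l) = 5 + 5*(-l) = 5 - 5*l)
t(Z, J) = 5 (t(Z, J) = (5 - 5*J) + 5*J = 5)
H = 3/104 (H = -(-15)/(2*260) = -⅙*(-9/52) = 3/104 ≈ 0.028846)
(-284 + H) + t(-7, 5*1) = (-284 + 3/104) + 5 = -29533/104 + 5 = -29013/104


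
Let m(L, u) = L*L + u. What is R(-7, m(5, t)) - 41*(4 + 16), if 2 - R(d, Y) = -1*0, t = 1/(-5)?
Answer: -818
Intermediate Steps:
t = -⅕ ≈ -0.20000
m(L, u) = u + L² (m(L, u) = L² + u = u + L²)
R(d, Y) = 2 (R(d, Y) = 2 - (-1)*0 = 2 - 1*0 = 2 + 0 = 2)
R(-7, m(5, t)) - 41*(4 + 16) = 2 - 41*(4 + 16) = 2 - 41*20 = 2 - 820 = -818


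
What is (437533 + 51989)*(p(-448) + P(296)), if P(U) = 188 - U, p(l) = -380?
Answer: -238886736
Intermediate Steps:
(437533 + 51989)*(p(-448) + P(296)) = (437533 + 51989)*(-380 + (188 - 1*296)) = 489522*(-380 + (188 - 296)) = 489522*(-380 - 108) = 489522*(-488) = -238886736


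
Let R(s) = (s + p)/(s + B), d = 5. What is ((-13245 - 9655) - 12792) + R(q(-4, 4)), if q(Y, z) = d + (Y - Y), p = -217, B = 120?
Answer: -4461712/125 ≈ -35694.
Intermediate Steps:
q(Y, z) = 5 (q(Y, z) = 5 + (Y - Y) = 5 + 0 = 5)
R(s) = (-217 + s)/(120 + s) (R(s) = (s - 217)/(s + 120) = (-217 + s)/(120 + s))
((-13245 - 9655) - 12792) + R(q(-4, 4)) = ((-13245 - 9655) - 12792) + (-217 + 5)/(120 + 5) = (-22900 - 12792) - 212/125 = -35692 + (1/125)*(-212) = -35692 - 212/125 = -4461712/125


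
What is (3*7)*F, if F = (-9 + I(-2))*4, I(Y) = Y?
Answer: -924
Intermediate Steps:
F = -44 (F = (-9 - 2)*4 = -11*4 = -44)
(3*7)*F = (3*7)*(-44) = 21*(-44) = -924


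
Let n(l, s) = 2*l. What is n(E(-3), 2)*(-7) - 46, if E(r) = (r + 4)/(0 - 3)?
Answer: -124/3 ≈ -41.333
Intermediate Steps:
E(r) = -4/3 - r/3 (E(r) = (4 + r)/(-3) = (4 + r)*(-⅓) = -4/3 - r/3)
n(E(-3), 2)*(-7) - 46 = (2*(-4/3 - ⅓*(-3)))*(-7) - 46 = (2*(-4/3 + 1))*(-7) - 46 = (2*(-⅓))*(-7) - 46 = -⅔*(-7) - 46 = 14/3 - 46 = -124/3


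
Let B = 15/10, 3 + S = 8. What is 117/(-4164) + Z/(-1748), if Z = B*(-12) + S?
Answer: -3133/151639 ≈ -0.020661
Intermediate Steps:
S = 5 (S = -3 + 8 = 5)
B = 3/2 (B = 15*(⅒) = 3/2 ≈ 1.5000)
Z = -13 (Z = (3/2)*(-12) + 5 = -18 + 5 = -13)
117/(-4164) + Z/(-1748) = 117/(-4164) - 13/(-1748) = 117*(-1/4164) - 13*(-1/1748) = -39/1388 + 13/1748 = -3133/151639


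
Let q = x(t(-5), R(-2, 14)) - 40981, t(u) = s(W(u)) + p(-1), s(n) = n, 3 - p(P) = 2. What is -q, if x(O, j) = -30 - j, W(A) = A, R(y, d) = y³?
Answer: 41003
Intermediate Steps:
p(P) = 1 (p(P) = 3 - 1*2 = 3 - 2 = 1)
t(u) = 1 + u (t(u) = u + 1 = 1 + u)
q = -41003 (q = (-30 - 1*(-2)³) - 40981 = (-30 - 1*(-8)) - 40981 = (-30 + 8) - 40981 = -22 - 40981 = -41003)
-q = -1*(-41003) = 41003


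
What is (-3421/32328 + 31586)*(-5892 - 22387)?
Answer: -28875935387573/32328 ≈ -8.9322e+8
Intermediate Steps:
(-3421/32328 + 31586)*(-5892 - 22387) = (-3421*1/32328 + 31586)*(-28279) = (-3421/32328 + 31586)*(-28279) = (1021108787/32328)*(-28279) = -28875935387573/32328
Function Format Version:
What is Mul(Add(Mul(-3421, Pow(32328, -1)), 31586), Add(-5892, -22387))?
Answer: Rational(-28875935387573, 32328) ≈ -8.9322e+8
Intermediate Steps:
Mul(Add(Mul(-3421, Pow(32328, -1)), 31586), Add(-5892, -22387)) = Mul(Add(Mul(-3421, Rational(1, 32328)), 31586), -28279) = Mul(Add(Rational(-3421, 32328), 31586), -28279) = Mul(Rational(1021108787, 32328), -28279) = Rational(-28875935387573, 32328)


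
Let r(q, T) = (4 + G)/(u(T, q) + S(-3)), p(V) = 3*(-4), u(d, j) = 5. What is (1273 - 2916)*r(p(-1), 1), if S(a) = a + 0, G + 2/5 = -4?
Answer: 1643/5 ≈ 328.60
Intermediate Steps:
G = -22/5 (G = -⅖ - 4 = -22/5 ≈ -4.4000)
S(a) = a
p(V) = -12
r(q, T) = -⅕ (r(q, T) = (4 - 22/5)/(5 - 3) = -⅖/2 = -⅖*½ = -⅕)
(1273 - 2916)*r(p(-1), 1) = (1273 - 2916)*(-⅕) = -1643*(-⅕) = 1643/5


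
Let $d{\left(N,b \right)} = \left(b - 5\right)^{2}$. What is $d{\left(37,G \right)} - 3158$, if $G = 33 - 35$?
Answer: $-3109$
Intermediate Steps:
$G = -2$ ($G = 33 - 35 = -2$)
$d{\left(N,b \right)} = \left(-5 + b\right)^{2}$
$d{\left(37,G \right)} - 3158 = \left(-5 - 2\right)^{2} - 3158 = \left(-7\right)^{2} - 3158 = 49 - 3158 = -3109$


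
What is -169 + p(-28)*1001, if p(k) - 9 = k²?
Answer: 793624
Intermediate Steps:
p(k) = 9 + k²
-169 + p(-28)*1001 = -169 + (9 + (-28)²)*1001 = -169 + (9 + 784)*1001 = -169 + 793*1001 = -169 + 793793 = 793624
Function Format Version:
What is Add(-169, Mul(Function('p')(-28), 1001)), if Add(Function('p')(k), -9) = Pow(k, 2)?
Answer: 793624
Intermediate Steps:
Function('p')(k) = Add(9, Pow(k, 2))
Add(-169, Mul(Function('p')(-28), 1001)) = Add(-169, Mul(Add(9, Pow(-28, 2)), 1001)) = Add(-169, Mul(Add(9, 784), 1001)) = Add(-169, Mul(793, 1001)) = Add(-169, 793793) = 793624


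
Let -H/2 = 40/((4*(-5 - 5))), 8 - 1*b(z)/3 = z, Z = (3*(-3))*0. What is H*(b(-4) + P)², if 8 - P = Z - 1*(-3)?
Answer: 3362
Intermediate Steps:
Z = 0 (Z = -9*0 = 0)
b(z) = 24 - 3*z
P = 5 (P = 8 - (0 - 1*(-3)) = 8 - (0 + 3) = 8 - 1*3 = 8 - 3 = 5)
H = 2 (H = -80/(4*(-5 - 5)) = -80/(4*(-10)) = -80/(-40) = -80*(-1)/40 = -2*(-1) = 2)
H*(b(-4) + P)² = 2*((24 - 3*(-4)) + 5)² = 2*((24 + 12) + 5)² = 2*(36 + 5)² = 2*41² = 2*1681 = 3362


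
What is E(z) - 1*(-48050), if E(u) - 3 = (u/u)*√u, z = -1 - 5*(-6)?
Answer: 48053 + √29 ≈ 48058.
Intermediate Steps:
z = 29 (z = -1 + 30 = 29)
E(u) = 3 + √u (E(u) = 3 + (u/u)*√u = 3 + 1*√u = 3 + √u)
E(z) - 1*(-48050) = (3 + √29) - 1*(-48050) = (3 + √29) + 48050 = 48053 + √29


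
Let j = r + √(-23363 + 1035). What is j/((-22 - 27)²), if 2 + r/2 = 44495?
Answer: 88986/2401 + 2*I*√5582/2401 ≈ 37.062 + 0.062235*I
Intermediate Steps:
r = 88986 (r = -4 + 2*44495 = -4 + 88990 = 88986)
j = 88986 + 2*I*√5582 (j = 88986 + √(-23363 + 1035) = 88986 + √(-22328) = 88986 + 2*I*√5582 ≈ 88986.0 + 149.43*I)
j/((-22 - 27)²) = (88986 + 2*I*√5582)/((-22 - 27)²) = (88986 + 2*I*√5582)/((-49)²) = (88986 + 2*I*√5582)/2401 = (88986 + 2*I*√5582)*(1/2401) = 88986/2401 + 2*I*√5582/2401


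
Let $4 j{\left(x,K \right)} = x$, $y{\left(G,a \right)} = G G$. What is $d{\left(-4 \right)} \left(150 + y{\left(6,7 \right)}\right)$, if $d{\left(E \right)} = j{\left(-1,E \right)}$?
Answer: $- \frac{93}{2} \approx -46.5$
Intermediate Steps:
$y{\left(G,a \right)} = G^{2}$
$j{\left(x,K \right)} = \frac{x}{4}$
$d{\left(E \right)} = - \frac{1}{4}$ ($d{\left(E \right)} = \frac{1}{4} \left(-1\right) = - \frac{1}{4}$)
$d{\left(-4 \right)} \left(150 + y{\left(6,7 \right)}\right) = - \frac{150 + 6^{2}}{4} = - \frac{150 + 36}{4} = \left(- \frac{1}{4}\right) 186 = - \frac{93}{2}$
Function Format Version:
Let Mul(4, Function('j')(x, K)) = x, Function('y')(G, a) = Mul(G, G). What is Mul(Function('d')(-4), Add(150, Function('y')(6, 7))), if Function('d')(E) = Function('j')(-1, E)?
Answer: Rational(-93, 2) ≈ -46.500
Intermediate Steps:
Function('y')(G, a) = Pow(G, 2)
Function('j')(x, K) = Mul(Rational(1, 4), x)
Function('d')(E) = Rational(-1, 4) (Function('d')(E) = Mul(Rational(1, 4), -1) = Rational(-1, 4))
Mul(Function('d')(-4), Add(150, Function('y')(6, 7))) = Mul(Rational(-1, 4), Add(150, Pow(6, 2))) = Mul(Rational(-1, 4), Add(150, 36)) = Mul(Rational(-1, 4), 186) = Rational(-93, 2)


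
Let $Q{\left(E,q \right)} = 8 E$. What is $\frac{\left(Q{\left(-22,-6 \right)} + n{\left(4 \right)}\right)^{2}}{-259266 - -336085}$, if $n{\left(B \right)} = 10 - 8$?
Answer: $\frac{30276}{76819} \approx 0.39412$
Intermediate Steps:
$n{\left(B \right)} = 2$ ($n{\left(B \right)} = 10 - 8 = 2$)
$\frac{\left(Q{\left(-22,-6 \right)} + n{\left(4 \right)}\right)^{2}}{-259266 - -336085} = \frac{\left(8 \left(-22\right) + 2\right)^{2}}{-259266 - -336085} = \frac{\left(-176 + 2\right)^{2}}{-259266 + 336085} = \frac{\left(-174\right)^{2}}{76819} = 30276 \cdot \frac{1}{76819} = \frac{30276}{76819}$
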